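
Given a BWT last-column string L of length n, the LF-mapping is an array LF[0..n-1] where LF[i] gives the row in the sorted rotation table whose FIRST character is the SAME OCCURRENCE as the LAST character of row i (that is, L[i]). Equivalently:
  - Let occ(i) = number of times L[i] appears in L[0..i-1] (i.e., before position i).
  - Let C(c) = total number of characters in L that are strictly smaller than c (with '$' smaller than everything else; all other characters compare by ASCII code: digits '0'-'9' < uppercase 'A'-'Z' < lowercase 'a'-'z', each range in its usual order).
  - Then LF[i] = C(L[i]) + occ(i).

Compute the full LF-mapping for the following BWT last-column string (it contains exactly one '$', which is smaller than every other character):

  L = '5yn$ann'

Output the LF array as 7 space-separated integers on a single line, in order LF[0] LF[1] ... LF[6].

Char counts: '$':1, '5':1, 'a':1, 'n':3, 'y':1
C (first-col start): C('$')=0, C('5')=1, C('a')=2, C('n')=3, C('y')=6
L[0]='5': occ=0, LF[0]=C('5')+0=1+0=1
L[1]='y': occ=0, LF[1]=C('y')+0=6+0=6
L[2]='n': occ=0, LF[2]=C('n')+0=3+0=3
L[3]='$': occ=0, LF[3]=C('$')+0=0+0=0
L[4]='a': occ=0, LF[4]=C('a')+0=2+0=2
L[5]='n': occ=1, LF[5]=C('n')+1=3+1=4
L[6]='n': occ=2, LF[6]=C('n')+2=3+2=5

Answer: 1 6 3 0 2 4 5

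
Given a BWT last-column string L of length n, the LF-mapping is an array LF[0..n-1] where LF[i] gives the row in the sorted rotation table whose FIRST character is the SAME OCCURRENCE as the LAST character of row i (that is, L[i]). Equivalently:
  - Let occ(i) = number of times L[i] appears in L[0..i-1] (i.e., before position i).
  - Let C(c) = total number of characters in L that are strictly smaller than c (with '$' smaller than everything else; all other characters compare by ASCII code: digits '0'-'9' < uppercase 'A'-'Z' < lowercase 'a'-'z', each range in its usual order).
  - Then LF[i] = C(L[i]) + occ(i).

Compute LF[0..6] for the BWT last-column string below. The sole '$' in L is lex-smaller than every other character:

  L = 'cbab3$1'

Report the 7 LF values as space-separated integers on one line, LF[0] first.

Char counts: '$':1, '1':1, '3':1, 'a':1, 'b':2, 'c':1
C (first-col start): C('$')=0, C('1')=1, C('3')=2, C('a')=3, C('b')=4, C('c')=6
L[0]='c': occ=0, LF[0]=C('c')+0=6+0=6
L[1]='b': occ=0, LF[1]=C('b')+0=4+0=4
L[2]='a': occ=0, LF[2]=C('a')+0=3+0=3
L[3]='b': occ=1, LF[3]=C('b')+1=4+1=5
L[4]='3': occ=0, LF[4]=C('3')+0=2+0=2
L[5]='$': occ=0, LF[5]=C('$')+0=0+0=0
L[6]='1': occ=0, LF[6]=C('1')+0=1+0=1

Answer: 6 4 3 5 2 0 1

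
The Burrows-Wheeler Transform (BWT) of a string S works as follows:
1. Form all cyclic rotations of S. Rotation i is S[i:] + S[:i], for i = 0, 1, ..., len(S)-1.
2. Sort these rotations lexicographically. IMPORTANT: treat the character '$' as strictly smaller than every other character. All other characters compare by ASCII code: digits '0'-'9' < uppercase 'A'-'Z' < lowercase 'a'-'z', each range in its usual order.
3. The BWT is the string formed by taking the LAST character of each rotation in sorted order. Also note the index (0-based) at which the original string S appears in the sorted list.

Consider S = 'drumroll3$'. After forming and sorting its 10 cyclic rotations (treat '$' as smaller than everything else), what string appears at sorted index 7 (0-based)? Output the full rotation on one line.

All 10 rotations (rotation i = S[i:]+S[:i]):
  rot[0] = drumroll3$
  rot[1] = rumroll3$d
  rot[2] = umroll3$dr
  rot[3] = mroll3$dru
  rot[4] = roll3$drum
  rot[5] = oll3$drumr
  rot[6] = ll3$drumro
  rot[7] = l3$drumrol
  rot[8] = 3$drumroll
  rot[9] = $drumroll3
Sorted (with $ < everything):
  sorted[0] = $drumroll3
  sorted[1] = 3$drumroll
  sorted[2] = drumroll3$
  sorted[3] = l3$drumrol
  sorted[4] = ll3$drumro
  sorted[5] = mroll3$dru
  sorted[6] = oll3$drumr
  sorted[7] = roll3$drum
  sorted[8] = rumroll3$d
  sorted[9] = umroll3$dr
sorted[7] = roll3$drum

Answer: roll3$drum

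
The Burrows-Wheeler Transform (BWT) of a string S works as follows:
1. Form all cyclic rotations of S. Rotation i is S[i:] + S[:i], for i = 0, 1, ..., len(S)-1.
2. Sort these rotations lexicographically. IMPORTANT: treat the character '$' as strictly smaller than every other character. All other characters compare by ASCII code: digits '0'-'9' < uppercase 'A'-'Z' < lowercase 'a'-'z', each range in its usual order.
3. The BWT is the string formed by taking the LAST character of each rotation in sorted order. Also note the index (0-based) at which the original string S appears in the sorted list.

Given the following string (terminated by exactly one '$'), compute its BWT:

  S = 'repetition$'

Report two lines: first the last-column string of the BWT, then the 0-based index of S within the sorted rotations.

All 11 rotations (rotation i = S[i:]+S[:i]):
  rot[0] = repetition$
  rot[1] = epetition$r
  rot[2] = petition$re
  rot[3] = etition$rep
  rot[4] = tition$repe
  rot[5] = ition$repet
  rot[6] = tion$repeti
  rot[7] = ion$repetit
  rot[8] = on$repetiti
  rot[9] = n$repetitio
  rot[10] = $repetition
Sorted (with $ < everything):
  sorted[0] = $repetition  (last char: 'n')
  sorted[1] = epetition$r  (last char: 'r')
  sorted[2] = etition$rep  (last char: 'p')
  sorted[3] = ion$repetit  (last char: 't')
  sorted[4] = ition$repet  (last char: 't')
  sorted[5] = n$repetitio  (last char: 'o')
  sorted[6] = on$repetiti  (last char: 'i')
  sorted[7] = petition$re  (last char: 'e')
  sorted[8] = repetition$  (last char: '$')
  sorted[9] = tion$repeti  (last char: 'i')
  sorted[10] = tition$repe  (last char: 'e')
Last column: nrpttoie$ie
Original string S is at sorted index 8

Answer: nrpttoie$ie
8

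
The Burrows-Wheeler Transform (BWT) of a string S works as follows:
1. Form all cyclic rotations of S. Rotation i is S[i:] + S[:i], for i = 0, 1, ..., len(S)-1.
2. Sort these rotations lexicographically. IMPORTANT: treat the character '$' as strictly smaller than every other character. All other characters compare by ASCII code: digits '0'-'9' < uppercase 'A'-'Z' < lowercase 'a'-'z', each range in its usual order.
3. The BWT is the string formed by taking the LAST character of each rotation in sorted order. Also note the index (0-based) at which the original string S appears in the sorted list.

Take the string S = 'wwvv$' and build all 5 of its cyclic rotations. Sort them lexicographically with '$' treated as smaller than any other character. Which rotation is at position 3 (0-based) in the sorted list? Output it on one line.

All 5 rotations (rotation i = S[i:]+S[:i]):
  rot[0] = wwvv$
  rot[1] = wvv$w
  rot[2] = vv$ww
  rot[3] = v$wwv
  rot[4] = $wwvv
Sorted (with $ < everything):
  sorted[0] = $wwvv
  sorted[1] = v$wwv
  sorted[2] = vv$ww
  sorted[3] = wvv$w
  sorted[4] = wwvv$
sorted[3] = wvv$w

Answer: wvv$w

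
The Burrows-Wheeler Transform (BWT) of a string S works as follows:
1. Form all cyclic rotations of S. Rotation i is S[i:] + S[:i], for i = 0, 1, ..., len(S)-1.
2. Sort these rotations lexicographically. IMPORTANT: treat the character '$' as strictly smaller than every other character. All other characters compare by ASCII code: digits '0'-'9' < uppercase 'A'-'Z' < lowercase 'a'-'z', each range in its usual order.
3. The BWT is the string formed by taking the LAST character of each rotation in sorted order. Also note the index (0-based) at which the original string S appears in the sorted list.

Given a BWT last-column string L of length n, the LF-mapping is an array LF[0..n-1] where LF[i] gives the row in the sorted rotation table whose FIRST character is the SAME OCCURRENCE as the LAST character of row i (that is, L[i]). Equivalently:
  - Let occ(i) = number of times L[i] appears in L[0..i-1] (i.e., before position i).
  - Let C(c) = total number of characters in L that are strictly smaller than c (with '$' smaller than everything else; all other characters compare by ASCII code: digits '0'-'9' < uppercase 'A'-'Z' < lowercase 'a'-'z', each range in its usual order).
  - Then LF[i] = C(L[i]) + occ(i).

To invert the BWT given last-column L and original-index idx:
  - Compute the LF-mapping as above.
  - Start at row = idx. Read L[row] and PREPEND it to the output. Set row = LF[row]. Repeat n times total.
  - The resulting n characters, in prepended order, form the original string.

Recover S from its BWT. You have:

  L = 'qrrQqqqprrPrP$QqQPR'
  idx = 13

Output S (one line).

Answer: qrPqQrpRrqQrPqQPrq$

Derivation:
LF mapping: 9 14 15 4 10 11 12 8 16 17 1 18 2 0 5 13 6 3 7
Walk LF starting at row 13, prepending L[row]:
  step 1: row=13, L[13]='$', prepend. Next row=LF[13]=0
  step 2: row=0, L[0]='q', prepend. Next row=LF[0]=9
  step 3: row=9, L[9]='r', prepend. Next row=LF[9]=17
  step 4: row=17, L[17]='P', prepend. Next row=LF[17]=3
  step 5: row=3, L[3]='Q', prepend. Next row=LF[3]=4
  step 6: row=4, L[4]='q', prepend. Next row=LF[4]=10
  step 7: row=10, L[10]='P', prepend. Next row=LF[10]=1
  step 8: row=1, L[1]='r', prepend. Next row=LF[1]=14
  step 9: row=14, L[14]='Q', prepend. Next row=LF[14]=5
  step 10: row=5, L[5]='q', prepend. Next row=LF[5]=11
  step 11: row=11, L[11]='r', prepend. Next row=LF[11]=18
  step 12: row=18, L[18]='R', prepend. Next row=LF[18]=7
  step 13: row=7, L[7]='p', prepend. Next row=LF[7]=8
  step 14: row=8, L[8]='r', prepend. Next row=LF[8]=16
  step 15: row=16, L[16]='Q', prepend. Next row=LF[16]=6
  step 16: row=6, L[6]='q', prepend. Next row=LF[6]=12
  step 17: row=12, L[12]='P', prepend. Next row=LF[12]=2
  step 18: row=2, L[2]='r', prepend. Next row=LF[2]=15
  step 19: row=15, L[15]='q', prepend. Next row=LF[15]=13
Reversed output: qrPqQrpRrqQrPqQPrq$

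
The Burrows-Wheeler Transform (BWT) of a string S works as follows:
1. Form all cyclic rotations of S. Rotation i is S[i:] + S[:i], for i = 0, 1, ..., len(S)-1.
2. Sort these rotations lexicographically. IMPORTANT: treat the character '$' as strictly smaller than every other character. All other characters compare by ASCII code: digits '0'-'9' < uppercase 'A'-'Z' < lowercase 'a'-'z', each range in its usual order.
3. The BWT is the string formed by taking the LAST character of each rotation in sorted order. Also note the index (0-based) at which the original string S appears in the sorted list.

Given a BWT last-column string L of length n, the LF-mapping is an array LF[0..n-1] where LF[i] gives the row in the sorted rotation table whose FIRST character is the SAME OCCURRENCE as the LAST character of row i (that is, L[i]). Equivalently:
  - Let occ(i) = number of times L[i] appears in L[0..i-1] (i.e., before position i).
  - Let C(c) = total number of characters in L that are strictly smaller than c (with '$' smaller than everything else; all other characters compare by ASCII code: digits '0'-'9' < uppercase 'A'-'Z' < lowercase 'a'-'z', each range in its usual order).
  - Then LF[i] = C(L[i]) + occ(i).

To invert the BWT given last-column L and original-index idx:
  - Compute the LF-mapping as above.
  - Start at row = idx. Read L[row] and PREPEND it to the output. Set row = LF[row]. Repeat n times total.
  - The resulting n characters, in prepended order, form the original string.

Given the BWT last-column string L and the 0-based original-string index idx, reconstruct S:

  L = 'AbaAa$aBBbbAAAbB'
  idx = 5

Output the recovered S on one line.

Answer: AbaAAaBBBbbaAbA$

Derivation:
LF mapping: 1 12 9 2 10 0 11 6 7 13 14 3 4 5 15 8
Walk LF starting at row 5, prepending L[row]:
  step 1: row=5, L[5]='$', prepend. Next row=LF[5]=0
  step 2: row=0, L[0]='A', prepend. Next row=LF[0]=1
  step 3: row=1, L[1]='b', prepend. Next row=LF[1]=12
  step 4: row=12, L[12]='A', prepend. Next row=LF[12]=4
  step 5: row=4, L[4]='a', prepend. Next row=LF[4]=10
  step 6: row=10, L[10]='b', prepend. Next row=LF[10]=14
  step 7: row=14, L[14]='b', prepend. Next row=LF[14]=15
  step 8: row=15, L[15]='B', prepend. Next row=LF[15]=8
  step 9: row=8, L[8]='B', prepend. Next row=LF[8]=7
  step 10: row=7, L[7]='B', prepend. Next row=LF[7]=6
  step 11: row=6, L[6]='a', prepend. Next row=LF[6]=11
  step 12: row=11, L[11]='A', prepend. Next row=LF[11]=3
  step 13: row=3, L[3]='A', prepend. Next row=LF[3]=2
  step 14: row=2, L[2]='a', prepend. Next row=LF[2]=9
  step 15: row=9, L[9]='b', prepend. Next row=LF[9]=13
  step 16: row=13, L[13]='A', prepend. Next row=LF[13]=5
Reversed output: AbaAAaBBBbbaAbA$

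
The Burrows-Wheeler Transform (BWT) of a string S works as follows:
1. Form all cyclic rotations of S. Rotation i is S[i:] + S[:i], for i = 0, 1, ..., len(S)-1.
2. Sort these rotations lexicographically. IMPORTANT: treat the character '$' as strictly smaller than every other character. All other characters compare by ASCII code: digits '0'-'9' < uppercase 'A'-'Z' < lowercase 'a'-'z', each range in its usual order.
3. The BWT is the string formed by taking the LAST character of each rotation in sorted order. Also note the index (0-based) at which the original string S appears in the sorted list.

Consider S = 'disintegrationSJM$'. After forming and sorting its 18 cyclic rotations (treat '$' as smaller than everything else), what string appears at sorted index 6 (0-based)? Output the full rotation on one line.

Answer: egrationSJM$disint

Derivation:
All 18 rotations (rotation i = S[i:]+S[:i]):
  rot[0] = disintegrationSJM$
  rot[1] = isintegrationSJM$d
  rot[2] = sintegrationSJM$di
  rot[3] = integrationSJM$dis
  rot[4] = ntegrationSJM$disi
  rot[5] = tegrationSJM$disin
  rot[6] = egrationSJM$disint
  rot[7] = grationSJM$disinte
  rot[8] = rationSJM$disinteg
  rot[9] = ationSJM$disintegr
  rot[10] = tionSJM$disintegra
  rot[11] = ionSJM$disintegrat
  rot[12] = onSJM$disintegrati
  rot[13] = nSJM$disintegratio
  rot[14] = SJM$disintegration
  rot[15] = JM$disintegrationS
  rot[16] = M$disintegrationSJ
  rot[17] = $disintegrationSJM
Sorted (with $ < everything):
  sorted[0] = $disintegrationSJM
  sorted[1] = JM$disintegrationS
  sorted[2] = M$disintegrationSJ
  sorted[3] = SJM$disintegration
  sorted[4] = ationSJM$disintegr
  sorted[5] = disintegrationSJM$
  sorted[6] = egrationSJM$disint
  sorted[7] = grationSJM$disinte
  sorted[8] = integrationSJM$dis
  sorted[9] = ionSJM$disintegrat
  sorted[10] = isintegrationSJM$d
  sorted[11] = nSJM$disintegratio
  sorted[12] = ntegrationSJM$disi
  sorted[13] = onSJM$disintegrati
  sorted[14] = rationSJM$disinteg
  sorted[15] = sintegrationSJM$di
  sorted[16] = tegrationSJM$disin
  sorted[17] = tionSJM$disintegra
sorted[6] = egrationSJM$disint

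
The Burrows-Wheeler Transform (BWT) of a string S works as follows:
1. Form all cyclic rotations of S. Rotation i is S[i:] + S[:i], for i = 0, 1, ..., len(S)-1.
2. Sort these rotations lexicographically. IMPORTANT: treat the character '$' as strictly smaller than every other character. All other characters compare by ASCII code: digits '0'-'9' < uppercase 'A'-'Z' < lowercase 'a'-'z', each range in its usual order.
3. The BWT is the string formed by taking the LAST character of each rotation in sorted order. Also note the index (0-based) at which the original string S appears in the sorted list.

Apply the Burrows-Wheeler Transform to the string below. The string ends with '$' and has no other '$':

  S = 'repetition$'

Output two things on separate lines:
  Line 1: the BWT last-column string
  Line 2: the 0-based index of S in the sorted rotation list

Answer: nrpttoie$ie
8

Derivation:
All 11 rotations (rotation i = S[i:]+S[:i]):
  rot[0] = repetition$
  rot[1] = epetition$r
  rot[2] = petition$re
  rot[3] = etition$rep
  rot[4] = tition$repe
  rot[5] = ition$repet
  rot[6] = tion$repeti
  rot[7] = ion$repetit
  rot[8] = on$repetiti
  rot[9] = n$repetitio
  rot[10] = $repetition
Sorted (with $ < everything):
  sorted[0] = $repetition  (last char: 'n')
  sorted[1] = epetition$r  (last char: 'r')
  sorted[2] = etition$rep  (last char: 'p')
  sorted[3] = ion$repetit  (last char: 't')
  sorted[4] = ition$repet  (last char: 't')
  sorted[5] = n$repetitio  (last char: 'o')
  sorted[6] = on$repetiti  (last char: 'i')
  sorted[7] = petition$re  (last char: 'e')
  sorted[8] = repetition$  (last char: '$')
  sorted[9] = tion$repeti  (last char: 'i')
  sorted[10] = tition$repe  (last char: 'e')
Last column: nrpttoie$ie
Original string S is at sorted index 8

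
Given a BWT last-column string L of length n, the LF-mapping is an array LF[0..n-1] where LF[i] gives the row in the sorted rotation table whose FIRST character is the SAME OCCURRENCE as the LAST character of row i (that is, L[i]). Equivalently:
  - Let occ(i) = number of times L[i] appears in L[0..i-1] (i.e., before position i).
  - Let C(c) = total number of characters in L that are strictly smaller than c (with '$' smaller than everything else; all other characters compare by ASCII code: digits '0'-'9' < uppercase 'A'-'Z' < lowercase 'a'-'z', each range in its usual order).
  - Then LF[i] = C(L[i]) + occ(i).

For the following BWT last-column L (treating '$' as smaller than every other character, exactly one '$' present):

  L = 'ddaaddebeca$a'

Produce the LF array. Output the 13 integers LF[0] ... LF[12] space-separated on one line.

Answer: 7 8 1 2 9 10 11 5 12 6 3 0 4

Derivation:
Char counts: '$':1, 'a':4, 'b':1, 'c':1, 'd':4, 'e':2
C (first-col start): C('$')=0, C('a')=1, C('b')=5, C('c')=6, C('d')=7, C('e')=11
L[0]='d': occ=0, LF[0]=C('d')+0=7+0=7
L[1]='d': occ=1, LF[1]=C('d')+1=7+1=8
L[2]='a': occ=0, LF[2]=C('a')+0=1+0=1
L[3]='a': occ=1, LF[3]=C('a')+1=1+1=2
L[4]='d': occ=2, LF[4]=C('d')+2=7+2=9
L[5]='d': occ=3, LF[5]=C('d')+3=7+3=10
L[6]='e': occ=0, LF[6]=C('e')+0=11+0=11
L[7]='b': occ=0, LF[7]=C('b')+0=5+0=5
L[8]='e': occ=1, LF[8]=C('e')+1=11+1=12
L[9]='c': occ=0, LF[9]=C('c')+0=6+0=6
L[10]='a': occ=2, LF[10]=C('a')+2=1+2=3
L[11]='$': occ=0, LF[11]=C('$')+0=0+0=0
L[12]='a': occ=3, LF[12]=C('a')+3=1+3=4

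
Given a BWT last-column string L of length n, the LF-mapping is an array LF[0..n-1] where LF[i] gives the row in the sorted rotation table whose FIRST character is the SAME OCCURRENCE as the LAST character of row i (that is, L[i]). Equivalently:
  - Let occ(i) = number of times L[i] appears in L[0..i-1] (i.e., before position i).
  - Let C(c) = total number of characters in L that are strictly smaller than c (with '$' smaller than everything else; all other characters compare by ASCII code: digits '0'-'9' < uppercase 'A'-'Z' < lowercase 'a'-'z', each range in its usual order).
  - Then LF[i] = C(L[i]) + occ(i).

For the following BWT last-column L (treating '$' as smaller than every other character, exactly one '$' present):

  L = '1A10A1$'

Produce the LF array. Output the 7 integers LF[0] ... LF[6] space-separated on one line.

Char counts: '$':1, '0':1, '1':3, 'A':2
C (first-col start): C('$')=0, C('0')=1, C('1')=2, C('A')=5
L[0]='1': occ=0, LF[0]=C('1')+0=2+0=2
L[1]='A': occ=0, LF[1]=C('A')+0=5+0=5
L[2]='1': occ=1, LF[2]=C('1')+1=2+1=3
L[3]='0': occ=0, LF[3]=C('0')+0=1+0=1
L[4]='A': occ=1, LF[4]=C('A')+1=5+1=6
L[5]='1': occ=2, LF[5]=C('1')+2=2+2=4
L[6]='$': occ=0, LF[6]=C('$')+0=0+0=0

Answer: 2 5 3 1 6 4 0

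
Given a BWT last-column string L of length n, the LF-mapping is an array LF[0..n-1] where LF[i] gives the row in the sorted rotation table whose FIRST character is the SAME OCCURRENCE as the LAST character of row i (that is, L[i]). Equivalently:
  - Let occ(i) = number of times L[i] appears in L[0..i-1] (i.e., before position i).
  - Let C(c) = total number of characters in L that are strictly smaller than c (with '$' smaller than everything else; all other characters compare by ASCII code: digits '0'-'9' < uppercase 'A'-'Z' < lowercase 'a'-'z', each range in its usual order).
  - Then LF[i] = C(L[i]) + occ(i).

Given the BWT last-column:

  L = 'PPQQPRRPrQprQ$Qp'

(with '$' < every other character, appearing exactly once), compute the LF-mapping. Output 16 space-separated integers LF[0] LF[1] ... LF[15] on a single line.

Char counts: '$':1, 'P':4, 'Q':5, 'R':2, 'p':2, 'r':2
C (first-col start): C('$')=0, C('P')=1, C('Q')=5, C('R')=10, C('p')=12, C('r')=14
L[0]='P': occ=0, LF[0]=C('P')+0=1+0=1
L[1]='P': occ=1, LF[1]=C('P')+1=1+1=2
L[2]='Q': occ=0, LF[2]=C('Q')+0=5+0=5
L[3]='Q': occ=1, LF[3]=C('Q')+1=5+1=6
L[4]='P': occ=2, LF[4]=C('P')+2=1+2=3
L[5]='R': occ=0, LF[5]=C('R')+0=10+0=10
L[6]='R': occ=1, LF[6]=C('R')+1=10+1=11
L[7]='P': occ=3, LF[7]=C('P')+3=1+3=4
L[8]='r': occ=0, LF[8]=C('r')+0=14+0=14
L[9]='Q': occ=2, LF[9]=C('Q')+2=5+2=7
L[10]='p': occ=0, LF[10]=C('p')+0=12+0=12
L[11]='r': occ=1, LF[11]=C('r')+1=14+1=15
L[12]='Q': occ=3, LF[12]=C('Q')+3=5+3=8
L[13]='$': occ=0, LF[13]=C('$')+0=0+0=0
L[14]='Q': occ=4, LF[14]=C('Q')+4=5+4=9
L[15]='p': occ=1, LF[15]=C('p')+1=12+1=13

Answer: 1 2 5 6 3 10 11 4 14 7 12 15 8 0 9 13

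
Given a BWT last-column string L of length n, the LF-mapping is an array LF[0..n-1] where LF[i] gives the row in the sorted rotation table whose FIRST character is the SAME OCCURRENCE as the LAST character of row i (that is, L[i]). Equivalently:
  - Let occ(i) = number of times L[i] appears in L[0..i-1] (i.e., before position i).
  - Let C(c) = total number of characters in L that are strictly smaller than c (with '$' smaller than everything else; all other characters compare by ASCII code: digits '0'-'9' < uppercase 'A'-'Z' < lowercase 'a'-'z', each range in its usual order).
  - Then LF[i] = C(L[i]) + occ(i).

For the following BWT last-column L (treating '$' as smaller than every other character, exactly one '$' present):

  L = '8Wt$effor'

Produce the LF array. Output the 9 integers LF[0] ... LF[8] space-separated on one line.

Answer: 1 2 8 0 3 4 5 6 7

Derivation:
Char counts: '$':1, '8':1, 'W':1, 'e':1, 'f':2, 'o':1, 'r':1, 't':1
C (first-col start): C('$')=0, C('8')=1, C('W')=2, C('e')=3, C('f')=4, C('o')=6, C('r')=7, C('t')=8
L[0]='8': occ=0, LF[0]=C('8')+0=1+0=1
L[1]='W': occ=0, LF[1]=C('W')+0=2+0=2
L[2]='t': occ=0, LF[2]=C('t')+0=8+0=8
L[3]='$': occ=0, LF[3]=C('$')+0=0+0=0
L[4]='e': occ=0, LF[4]=C('e')+0=3+0=3
L[5]='f': occ=0, LF[5]=C('f')+0=4+0=4
L[6]='f': occ=1, LF[6]=C('f')+1=4+1=5
L[7]='o': occ=0, LF[7]=C('o')+0=6+0=6
L[8]='r': occ=0, LF[8]=C('r')+0=7+0=7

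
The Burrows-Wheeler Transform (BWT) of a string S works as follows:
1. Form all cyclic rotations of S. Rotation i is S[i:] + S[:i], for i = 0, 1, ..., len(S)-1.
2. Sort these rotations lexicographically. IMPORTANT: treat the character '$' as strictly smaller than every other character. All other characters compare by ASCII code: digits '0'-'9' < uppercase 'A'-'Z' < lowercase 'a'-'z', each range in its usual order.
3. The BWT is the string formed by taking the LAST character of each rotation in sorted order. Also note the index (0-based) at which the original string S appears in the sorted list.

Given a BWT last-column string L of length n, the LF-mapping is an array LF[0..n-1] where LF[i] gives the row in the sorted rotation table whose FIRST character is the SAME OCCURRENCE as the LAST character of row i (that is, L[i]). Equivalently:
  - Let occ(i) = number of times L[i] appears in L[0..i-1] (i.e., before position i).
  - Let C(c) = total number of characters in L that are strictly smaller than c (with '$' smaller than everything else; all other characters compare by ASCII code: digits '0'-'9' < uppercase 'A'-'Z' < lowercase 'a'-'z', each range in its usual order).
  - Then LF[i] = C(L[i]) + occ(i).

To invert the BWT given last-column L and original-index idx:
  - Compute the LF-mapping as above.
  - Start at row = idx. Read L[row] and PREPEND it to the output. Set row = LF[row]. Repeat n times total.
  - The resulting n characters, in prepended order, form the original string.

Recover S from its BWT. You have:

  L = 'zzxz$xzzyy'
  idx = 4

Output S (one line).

Answer: yzzyzzxxz$

Derivation:
LF mapping: 5 6 1 7 0 2 8 9 3 4
Walk LF starting at row 4, prepending L[row]:
  step 1: row=4, L[4]='$', prepend. Next row=LF[4]=0
  step 2: row=0, L[0]='z', prepend. Next row=LF[0]=5
  step 3: row=5, L[5]='x', prepend. Next row=LF[5]=2
  step 4: row=2, L[2]='x', prepend. Next row=LF[2]=1
  step 5: row=1, L[1]='z', prepend. Next row=LF[1]=6
  step 6: row=6, L[6]='z', prepend. Next row=LF[6]=8
  step 7: row=8, L[8]='y', prepend. Next row=LF[8]=3
  step 8: row=3, L[3]='z', prepend. Next row=LF[3]=7
  step 9: row=7, L[7]='z', prepend. Next row=LF[7]=9
  step 10: row=9, L[9]='y', prepend. Next row=LF[9]=4
Reversed output: yzzyzzxxz$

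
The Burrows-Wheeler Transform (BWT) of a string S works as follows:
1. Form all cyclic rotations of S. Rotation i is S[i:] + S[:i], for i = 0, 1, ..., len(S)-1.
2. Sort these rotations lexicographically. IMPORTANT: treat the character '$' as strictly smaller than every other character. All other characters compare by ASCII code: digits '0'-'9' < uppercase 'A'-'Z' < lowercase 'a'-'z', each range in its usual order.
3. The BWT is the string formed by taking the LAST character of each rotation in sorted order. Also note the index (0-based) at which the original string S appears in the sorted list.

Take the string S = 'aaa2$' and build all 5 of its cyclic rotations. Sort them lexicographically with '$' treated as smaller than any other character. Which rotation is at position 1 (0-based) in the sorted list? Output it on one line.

Answer: 2$aaa

Derivation:
All 5 rotations (rotation i = S[i:]+S[:i]):
  rot[0] = aaa2$
  rot[1] = aa2$a
  rot[2] = a2$aa
  rot[3] = 2$aaa
  rot[4] = $aaa2
Sorted (with $ < everything):
  sorted[0] = $aaa2
  sorted[1] = 2$aaa
  sorted[2] = a2$aa
  sorted[3] = aa2$a
  sorted[4] = aaa2$
sorted[1] = 2$aaa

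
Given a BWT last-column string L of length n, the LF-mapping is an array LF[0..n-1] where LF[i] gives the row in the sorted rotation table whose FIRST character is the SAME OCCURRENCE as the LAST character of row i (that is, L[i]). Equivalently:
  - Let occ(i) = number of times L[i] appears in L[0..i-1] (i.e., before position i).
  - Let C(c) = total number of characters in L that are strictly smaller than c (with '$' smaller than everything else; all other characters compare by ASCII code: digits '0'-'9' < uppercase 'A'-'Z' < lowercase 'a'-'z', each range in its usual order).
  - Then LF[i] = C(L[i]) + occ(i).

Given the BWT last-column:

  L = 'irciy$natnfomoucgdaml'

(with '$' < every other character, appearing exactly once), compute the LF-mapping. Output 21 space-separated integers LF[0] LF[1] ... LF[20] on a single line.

Char counts: '$':1, 'a':2, 'c':2, 'd':1, 'f':1, 'g':1, 'i':2, 'l':1, 'm':2, 'n':2, 'o':2, 'r':1, 't':1, 'u':1, 'y':1
C (first-col start): C('$')=0, C('a')=1, C('c')=3, C('d')=5, C('f')=6, C('g')=7, C('i')=8, C('l')=10, C('m')=11, C('n')=13, C('o')=15, C('r')=17, C('t')=18, C('u')=19, C('y')=20
L[0]='i': occ=0, LF[0]=C('i')+0=8+0=8
L[1]='r': occ=0, LF[1]=C('r')+0=17+0=17
L[2]='c': occ=0, LF[2]=C('c')+0=3+0=3
L[3]='i': occ=1, LF[3]=C('i')+1=8+1=9
L[4]='y': occ=0, LF[4]=C('y')+0=20+0=20
L[5]='$': occ=0, LF[5]=C('$')+0=0+0=0
L[6]='n': occ=0, LF[6]=C('n')+0=13+0=13
L[7]='a': occ=0, LF[7]=C('a')+0=1+0=1
L[8]='t': occ=0, LF[8]=C('t')+0=18+0=18
L[9]='n': occ=1, LF[9]=C('n')+1=13+1=14
L[10]='f': occ=0, LF[10]=C('f')+0=6+0=6
L[11]='o': occ=0, LF[11]=C('o')+0=15+0=15
L[12]='m': occ=0, LF[12]=C('m')+0=11+0=11
L[13]='o': occ=1, LF[13]=C('o')+1=15+1=16
L[14]='u': occ=0, LF[14]=C('u')+0=19+0=19
L[15]='c': occ=1, LF[15]=C('c')+1=3+1=4
L[16]='g': occ=0, LF[16]=C('g')+0=7+0=7
L[17]='d': occ=0, LF[17]=C('d')+0=5+0=5
L[18]='a': occ=1, LF[18]=C('a')+1=1+1=2
L[19]='m': occ=1, LF[19]=C('m')+1=11+1=12
L[20]='l': occ=0, LF[20]=C('l')+0=10+0=10

Answer: 8 17 3 9 20 0 13 1 18 14 6 15 11 16 19 4 7 5 2 12 10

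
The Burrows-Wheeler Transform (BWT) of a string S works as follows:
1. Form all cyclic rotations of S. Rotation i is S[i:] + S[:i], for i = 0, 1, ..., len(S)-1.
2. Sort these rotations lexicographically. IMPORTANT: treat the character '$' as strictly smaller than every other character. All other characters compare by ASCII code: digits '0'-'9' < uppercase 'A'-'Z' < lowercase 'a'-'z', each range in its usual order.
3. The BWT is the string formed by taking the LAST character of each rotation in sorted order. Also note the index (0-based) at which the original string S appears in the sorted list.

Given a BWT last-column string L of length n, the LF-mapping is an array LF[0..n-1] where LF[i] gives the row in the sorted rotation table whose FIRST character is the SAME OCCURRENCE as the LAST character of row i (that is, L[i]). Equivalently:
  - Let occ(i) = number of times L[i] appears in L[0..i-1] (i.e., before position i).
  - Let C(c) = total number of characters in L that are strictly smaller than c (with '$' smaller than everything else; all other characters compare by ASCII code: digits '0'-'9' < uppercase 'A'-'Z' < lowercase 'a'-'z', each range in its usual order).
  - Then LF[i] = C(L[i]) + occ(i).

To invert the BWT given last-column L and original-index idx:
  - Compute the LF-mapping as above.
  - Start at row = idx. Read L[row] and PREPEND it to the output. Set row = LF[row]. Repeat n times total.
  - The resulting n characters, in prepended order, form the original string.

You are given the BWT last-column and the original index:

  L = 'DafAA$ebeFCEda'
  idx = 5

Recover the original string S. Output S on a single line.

LF mapping: 4 7 13 1 2 0 11 9 12 6 3 5 10 8
Walk LF starting at row 5, prepending L[row]:
  step 1: row=5, L[5]='$', prepend. Next row=LF[5]=0
  step 2: row=0, L[0]='D', prepend. Next row=LF[0]=4
  step 3: row=4, L[4]='A', prepend. Next row=LF[4]=2
  step 4: row=2, L[2]='f', prepend. Next row=LF[2]=13
  step 5: row=13, L[13]='a', prepend. Next row=LF[13]=8
  step 6: row=8, L[8]='e', prepend. Next row=LF[8]=12
  step 7: row=12, L[12]='d', prepend. Next row=LF[12]=10
  step 8: row=10, L[10]='C', prepend. Next row=LF[10]=3
  step 9: row=3, L[3]='A', prepend. Next row=LF[3]=1
  step 10: row=1, L[1]='a', prepend. Next row=LF[1]=7
  step 11: row=7, L[7]='b', prepend. Next row=LF[7]=9
  step 12: row=9, L[9]='F', prepend. Next row=LF[9]=6
  step 13: row=6, L[6]='e', prepend. Next row=LF[6]=11
  step 14: row=11, L[11]='E', prepend. Next row=LF[11]=5
Reversed output: EeFbaACdeafAD$

Answer: EeFbaACdeafAD$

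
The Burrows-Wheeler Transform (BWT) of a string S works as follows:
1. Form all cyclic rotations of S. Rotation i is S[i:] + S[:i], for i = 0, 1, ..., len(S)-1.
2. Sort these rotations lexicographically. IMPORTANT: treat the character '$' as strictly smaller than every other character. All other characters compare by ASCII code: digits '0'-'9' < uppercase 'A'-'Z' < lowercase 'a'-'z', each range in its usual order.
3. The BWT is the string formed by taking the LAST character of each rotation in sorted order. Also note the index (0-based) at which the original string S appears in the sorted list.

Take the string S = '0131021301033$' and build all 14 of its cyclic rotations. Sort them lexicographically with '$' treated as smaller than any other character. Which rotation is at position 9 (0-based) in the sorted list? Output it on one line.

All 14 rotations (rotation i = S[i:]+S[:i]):
  rot[0] = 0131021301033$
  rot[1] = 131021301033$0
  rot[2] = 31021301033$01
  rot[3] = 1021301033$013
  rot[4] = 021301033$0131
  rot[5] = 21301033$01310
  rot[6] = 1301033$013102
  rot[7] = 301033$0131021
  rot[8] = 01033$01310213
  rot[9] = 1033$013102130
  rot[10] = 033$0131021301
  rot[11] = 33$01310213010
  rot[12] = 3$013102130103
  rot[13] = $0131021301033
Sorted (with $ < everything):
  sorted[0] = $0131021301033
  sorted[1] = 01033$01310213
  sorted[2] = 0131021301033$
  sorted[3] = 021301033$0131
  sorted[4] = 033$0131021301
  sorted[5] = 1021301033$013
  sorted[6] = 1033$013102130
  sorted[7] = 1301033$013102
  sorted[8] = 131021301033$0
  sorted[9] = 21301033$01310
  sorted[10] = 3$013102130103
  sorted[11] = 301033$0131021
  sorted[12] = 31021301033$01
  sorted[13] = 33$01310213010
sorted[9] = 21301033$01310

Answer: 21301033$01310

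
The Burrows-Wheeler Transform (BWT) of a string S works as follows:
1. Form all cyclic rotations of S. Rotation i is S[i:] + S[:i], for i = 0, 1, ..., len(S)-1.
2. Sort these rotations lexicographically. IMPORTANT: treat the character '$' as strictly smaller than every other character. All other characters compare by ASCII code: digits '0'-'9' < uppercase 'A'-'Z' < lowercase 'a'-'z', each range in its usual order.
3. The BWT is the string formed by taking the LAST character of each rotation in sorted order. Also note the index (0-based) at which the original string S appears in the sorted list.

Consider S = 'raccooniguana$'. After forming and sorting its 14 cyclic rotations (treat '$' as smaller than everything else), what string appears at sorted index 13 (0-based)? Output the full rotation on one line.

All 14 rotations (rotation i = S[i:]+S[:i]):
  rot[0] = raccooniguana$
  rot[1] = accooniguana$r
  rot[2] = ccooniguana$ra
  rot[3] = cooniguana$rac
  rot[4] = ooniguana$racc
  rot[5] = oniguana$racco
  rot[6] = niguana$raccoo
  rot[7] = iguana$raccoon
  rot[8] = guana$raccooni
  rot[9] = uana$raccoonig
  rot[10] = ana$raccoonigu
  rot[11] = na$raccoonigua
  rot[12] = a$raccooniguan
  rot[13] = $raccooniguana
Sorted (with $ < everything):
  sorted[0] = $raccooniguana
  sorted[1] = a$raccooniguan
  sorted[2] = accooniguana$r
  sorted[3] = ana$raccoonigu
  sorted[4] = ccooniguana$ra
  sorted[5] = cooniguana$rac
  sorted[6] = guana$raccooni
  sorted[7] = iguana$raccoon
  sorted[8] = na$raccoonigua
  sorted[9] = niguana$raccoo
  sorted[10] = oniguana$racco
  sorted[11] = ooniguana$racc
  sorted[12] = raccooniguana$
  sorted[13] = uana$raccoonig
sorted[13] = uana$raccoonig

Answer: uana$raccoonig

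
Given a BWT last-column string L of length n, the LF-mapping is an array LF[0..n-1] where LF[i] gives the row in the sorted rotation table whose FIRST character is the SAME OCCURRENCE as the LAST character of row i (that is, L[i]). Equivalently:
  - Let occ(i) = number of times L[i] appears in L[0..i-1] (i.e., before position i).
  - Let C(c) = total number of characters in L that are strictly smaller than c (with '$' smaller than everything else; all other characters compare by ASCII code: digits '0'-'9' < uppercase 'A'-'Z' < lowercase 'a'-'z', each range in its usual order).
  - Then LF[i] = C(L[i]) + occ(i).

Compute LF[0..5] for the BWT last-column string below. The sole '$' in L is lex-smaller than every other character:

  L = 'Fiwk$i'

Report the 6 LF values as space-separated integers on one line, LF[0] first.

Char counts: '$':1, 'F':1, 'i':2, 'k':1, 'w':1
C (first-col start): C('$')=0, C('F')=1, C('i')=2, C('k')=4, C('w')=5
L[0]='F': occ=0, LF[0]=C('F')+0=1+0=1
L[1]='i': occ=0, LF[1]=C('i')+0=2+0=2
L[2]='w': occ=0, LF[2]=C('w')+0=5+0=5
L[3]='k': occ=0, LF[3]=C('k')+0=4+0=4
L[4]='$': occ=0, LF[4]=C('$')+0=0+0=0
L[5]='i': occ=1, LF[5]=C('i')+1=2+1=3

Answer: 1 2 5 4 0 3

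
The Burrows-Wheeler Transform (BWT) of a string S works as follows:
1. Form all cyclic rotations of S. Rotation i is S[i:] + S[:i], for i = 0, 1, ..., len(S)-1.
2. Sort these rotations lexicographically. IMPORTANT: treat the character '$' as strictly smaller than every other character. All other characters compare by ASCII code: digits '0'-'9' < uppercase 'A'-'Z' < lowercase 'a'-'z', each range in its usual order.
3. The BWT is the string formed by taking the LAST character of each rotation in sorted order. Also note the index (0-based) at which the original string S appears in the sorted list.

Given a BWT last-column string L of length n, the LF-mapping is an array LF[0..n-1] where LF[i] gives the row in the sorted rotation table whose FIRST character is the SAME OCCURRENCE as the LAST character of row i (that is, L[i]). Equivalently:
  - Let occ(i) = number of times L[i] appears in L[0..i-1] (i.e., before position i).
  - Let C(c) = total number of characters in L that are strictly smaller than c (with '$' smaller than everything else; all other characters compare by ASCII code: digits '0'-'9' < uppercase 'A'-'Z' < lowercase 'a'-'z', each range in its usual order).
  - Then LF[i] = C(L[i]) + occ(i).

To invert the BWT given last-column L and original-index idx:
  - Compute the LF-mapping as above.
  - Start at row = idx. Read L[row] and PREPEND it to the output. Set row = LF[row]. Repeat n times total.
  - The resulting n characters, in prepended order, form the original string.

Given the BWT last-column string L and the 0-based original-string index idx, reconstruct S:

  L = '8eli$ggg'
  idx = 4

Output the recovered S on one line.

Answer: giggle8$

Derivation:
LF mapping: 1 2 7 6 0 3 4 5
Walk LF starting at row 4, prepending L[row]:
  step 1: row=4, L[4]='$', prepend. Next row=LF[4]=0
  step 2: row=0, L[0]='8', prepend. Next row=LF[0]=1
  step 3: row=1, L[1]='e', prepend. Next row=LF[1]=2
  step 4: row=2, L[2]='l', prepend. Next row=LF[2]=7
  step 5: row=7, L[7]='g', prepend. Next row=LF[7]=5
  step 6: row=5, L[5]='g', prepend. Next row=LF[5]=3
  step 7: row=3, L[3]='i', prepend. Next row=LF[3]=6
  step 8: row=6, L[6]='g', prepend. Next row=LF[6]=4
Reversed output: giggle8$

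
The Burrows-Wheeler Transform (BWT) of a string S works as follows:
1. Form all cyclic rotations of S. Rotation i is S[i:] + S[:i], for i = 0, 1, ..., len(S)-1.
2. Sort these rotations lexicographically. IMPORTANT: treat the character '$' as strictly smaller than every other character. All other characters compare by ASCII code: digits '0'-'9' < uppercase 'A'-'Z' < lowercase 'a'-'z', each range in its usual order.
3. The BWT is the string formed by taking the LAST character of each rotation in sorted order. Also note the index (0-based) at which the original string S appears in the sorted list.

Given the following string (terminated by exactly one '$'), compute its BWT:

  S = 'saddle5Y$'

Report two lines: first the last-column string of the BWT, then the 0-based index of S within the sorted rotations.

All 9 rotations (rotation i = S[i:]+S[:i]):
  rot[0] = saddle5Y$
  rot[1] = addle5Y$s
  rot[2] = ddle5Y$sa
  rot[3] = dle5Y$sad
  rot[4] = le5Y$sadd
  rot[5] = e5Y$saddl
  rot[6] = 5Y$saddle
  rot[7] = Y$saddle5
  rot[8] = $saddle5Y
Sorted (with $ < everything):
  sorted[0] = $saddle5Y  (last char: 'Y')
  sorted[1] = 5Y$saddle  (last char: 'e')
  sorted[2] = Y$saddle5  (last char: '5')
  sorted[3] = addle5Y$s  (last char: 's')
  sorted[4] = ddle5Y$sa  (last char: 'a')
  sorted[5] = dle5Y$sad  (last char: 'd')
  sorted[6] = e5Y$saddl  (last char: 'l')
  sorted[7] = le5Y$sadd  (last char: 'd')
  sorted[8] = saddle5Y$  (last char: '$')
Last column: Ye5sadld$
Original string S is at sorted index 8

Answer: Ye5sadld$
8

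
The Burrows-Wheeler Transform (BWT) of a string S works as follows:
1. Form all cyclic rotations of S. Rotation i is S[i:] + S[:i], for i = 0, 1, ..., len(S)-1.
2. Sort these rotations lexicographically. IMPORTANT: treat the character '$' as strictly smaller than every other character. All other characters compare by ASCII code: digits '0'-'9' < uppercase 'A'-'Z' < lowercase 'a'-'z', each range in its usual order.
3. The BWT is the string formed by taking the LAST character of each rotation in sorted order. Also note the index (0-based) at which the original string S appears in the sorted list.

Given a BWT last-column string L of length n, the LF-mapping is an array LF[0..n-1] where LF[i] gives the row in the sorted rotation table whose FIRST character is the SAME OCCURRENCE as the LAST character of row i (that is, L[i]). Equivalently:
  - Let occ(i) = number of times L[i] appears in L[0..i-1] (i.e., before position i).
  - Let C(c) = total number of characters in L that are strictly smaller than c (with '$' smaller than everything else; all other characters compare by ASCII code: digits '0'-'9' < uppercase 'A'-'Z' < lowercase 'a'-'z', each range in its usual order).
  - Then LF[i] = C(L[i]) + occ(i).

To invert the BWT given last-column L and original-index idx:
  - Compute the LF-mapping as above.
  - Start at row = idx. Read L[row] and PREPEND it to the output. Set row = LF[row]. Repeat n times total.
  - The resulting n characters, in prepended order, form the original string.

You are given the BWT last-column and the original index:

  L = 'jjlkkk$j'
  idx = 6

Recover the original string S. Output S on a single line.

Answer: kkkjljj$

Derivation:
LF mapping: 1 2 7 4 5 6 0 3
Walk LF starting at row 6, prepending L[row]:
  step 1: row=6, L[6]='$', prepend. Next row=LF[6]=0
  step 2: row=0, L[0]='j', prepend. Next row=LF[0]=1
  step 3: row=1, L[1]='j', prepend. Next row=LF[1]=2
  step 4: row=2, L[2]='l', prepend. Next row=LF[2]=7
  step 5: row=7, L[7]='j', prepend. Next row=LF[7]=3
  step 6: row=3, L[3]='k', prepend. Next row=LF[3]=4
  step 7: row=4, L[4]='k', prepend. Next row=LF[4]=5
  step 8: row=5, L[5]='k', prepend. Next row=LF[5]=6
Reversed output: kkkjljj$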